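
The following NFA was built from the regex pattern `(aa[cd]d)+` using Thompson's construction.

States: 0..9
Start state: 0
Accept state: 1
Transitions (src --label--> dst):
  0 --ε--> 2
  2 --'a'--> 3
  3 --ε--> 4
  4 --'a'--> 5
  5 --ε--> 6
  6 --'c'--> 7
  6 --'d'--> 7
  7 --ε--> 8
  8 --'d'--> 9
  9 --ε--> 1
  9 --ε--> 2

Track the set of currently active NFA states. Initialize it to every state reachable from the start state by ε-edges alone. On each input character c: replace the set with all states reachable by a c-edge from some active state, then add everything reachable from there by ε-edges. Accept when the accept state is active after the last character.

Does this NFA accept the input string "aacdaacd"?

Answer: ACCEPT

Derivation:
start: ε-closure({0}) = {0,2}
'a' @ 1: {3,4}
'a' @ 2: {5,6}
'c' @ 3: {7,8}
'd' @ 4: {1,2,9}  (accept∈set)
'a' @ 5: {3,4}
'a' @ 6: {5,6}
'c' @ 7: {7,8}
'd' @ 8: {1,2,9}  (accept∈set)
end set {1,2,9} — state 1 in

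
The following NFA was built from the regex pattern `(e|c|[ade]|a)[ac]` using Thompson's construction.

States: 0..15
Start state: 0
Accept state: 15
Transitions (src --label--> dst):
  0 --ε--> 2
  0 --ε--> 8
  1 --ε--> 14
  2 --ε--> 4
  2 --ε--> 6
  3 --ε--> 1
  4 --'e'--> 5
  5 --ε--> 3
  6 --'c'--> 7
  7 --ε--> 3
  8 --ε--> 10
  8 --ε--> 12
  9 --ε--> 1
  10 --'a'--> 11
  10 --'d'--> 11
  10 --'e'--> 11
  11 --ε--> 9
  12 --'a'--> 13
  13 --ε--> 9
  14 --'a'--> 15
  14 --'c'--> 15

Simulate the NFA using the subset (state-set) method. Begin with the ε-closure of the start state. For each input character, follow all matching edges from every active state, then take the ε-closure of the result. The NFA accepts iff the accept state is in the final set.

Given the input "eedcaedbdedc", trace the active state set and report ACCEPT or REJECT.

initial (ε-close {0}): {0,2,4,6,8,10,12}
'e' @ 1: {1,3,5,9,11,14}
'e' @ 2: {}  — no active states
rest 'dcaedbdedc' ignored (set empty)
final: {}; accept 15 not in set

Answer: REJECT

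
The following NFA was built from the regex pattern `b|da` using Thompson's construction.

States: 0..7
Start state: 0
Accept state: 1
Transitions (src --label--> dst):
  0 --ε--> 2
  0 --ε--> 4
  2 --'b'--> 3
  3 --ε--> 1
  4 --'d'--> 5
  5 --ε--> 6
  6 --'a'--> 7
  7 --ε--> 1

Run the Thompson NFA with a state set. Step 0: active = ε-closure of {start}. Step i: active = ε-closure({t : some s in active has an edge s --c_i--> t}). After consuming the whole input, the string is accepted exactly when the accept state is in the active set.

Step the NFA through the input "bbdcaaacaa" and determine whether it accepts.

start: ε-closure({0}) = {0,2,4}
'b' @ 1: {1,3}  ✓accept
'b' @ 2: {}  — state set empty
rest 'dcaaacaa' ignored (set empty)
after full input: {}  (accept=1 not in)

Answer: REJECT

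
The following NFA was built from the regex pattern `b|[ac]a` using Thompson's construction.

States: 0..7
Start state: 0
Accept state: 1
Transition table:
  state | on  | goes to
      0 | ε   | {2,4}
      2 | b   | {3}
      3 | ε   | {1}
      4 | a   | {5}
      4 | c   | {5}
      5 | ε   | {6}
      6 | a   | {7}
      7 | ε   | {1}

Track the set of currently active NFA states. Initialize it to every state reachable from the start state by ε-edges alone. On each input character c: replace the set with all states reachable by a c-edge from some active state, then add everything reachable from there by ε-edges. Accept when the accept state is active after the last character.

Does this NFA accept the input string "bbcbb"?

initial (ε-close {0}): {0,2,4}
'b' @ 1: {1,3}  ✓accept
'b' @ 2: {}  — dead — no transitions
rest 'cbb' ignored (set empty)
after full input: {}  (accept=1 not in)

Answer: REJECT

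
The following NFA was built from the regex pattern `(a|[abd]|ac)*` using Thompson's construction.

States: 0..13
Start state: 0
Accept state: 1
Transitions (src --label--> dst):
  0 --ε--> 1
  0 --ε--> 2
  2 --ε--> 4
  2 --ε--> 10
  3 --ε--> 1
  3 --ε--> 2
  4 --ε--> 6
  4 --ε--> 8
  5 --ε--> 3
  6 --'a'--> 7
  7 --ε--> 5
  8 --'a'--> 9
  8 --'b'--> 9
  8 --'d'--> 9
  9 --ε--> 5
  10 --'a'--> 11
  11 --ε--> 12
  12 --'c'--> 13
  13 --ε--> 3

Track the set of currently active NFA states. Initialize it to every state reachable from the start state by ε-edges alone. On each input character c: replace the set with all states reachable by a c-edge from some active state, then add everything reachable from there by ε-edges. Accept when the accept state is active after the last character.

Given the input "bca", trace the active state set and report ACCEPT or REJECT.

start: ε-closure({0}) = {0,1,2,4,6,8,10}
'b' @ 1: {1,2,3,4,5,6,8,9,10}  ✓accept
'c' @ 2: {}  — dead — no transitions
rest 'a' ignored (set empty)
final: {}; accept 1 not in set

Answer: REJECT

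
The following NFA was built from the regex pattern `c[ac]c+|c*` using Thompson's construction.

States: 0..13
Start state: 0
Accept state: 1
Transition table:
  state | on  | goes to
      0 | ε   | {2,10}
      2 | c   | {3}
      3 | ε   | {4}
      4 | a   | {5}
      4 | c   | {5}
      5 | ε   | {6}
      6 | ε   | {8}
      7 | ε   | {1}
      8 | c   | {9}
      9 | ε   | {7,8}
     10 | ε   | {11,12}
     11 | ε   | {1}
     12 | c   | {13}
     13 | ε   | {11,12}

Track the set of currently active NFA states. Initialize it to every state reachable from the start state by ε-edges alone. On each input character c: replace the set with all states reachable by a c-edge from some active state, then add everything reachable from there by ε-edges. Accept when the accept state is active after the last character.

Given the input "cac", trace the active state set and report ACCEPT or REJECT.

Answer: ACCEPT

Steps:
initial (ε-close {0}): {0,1,2,10,11,12}
'c' @ 1: {1,3,4,11,12,13}  [accepting]
'a' @ 2: {5,6,8}
'c' @ 3: {1,7,8,9}  [accepting]
after full input: {1,7,8,9}  (accept=1 in)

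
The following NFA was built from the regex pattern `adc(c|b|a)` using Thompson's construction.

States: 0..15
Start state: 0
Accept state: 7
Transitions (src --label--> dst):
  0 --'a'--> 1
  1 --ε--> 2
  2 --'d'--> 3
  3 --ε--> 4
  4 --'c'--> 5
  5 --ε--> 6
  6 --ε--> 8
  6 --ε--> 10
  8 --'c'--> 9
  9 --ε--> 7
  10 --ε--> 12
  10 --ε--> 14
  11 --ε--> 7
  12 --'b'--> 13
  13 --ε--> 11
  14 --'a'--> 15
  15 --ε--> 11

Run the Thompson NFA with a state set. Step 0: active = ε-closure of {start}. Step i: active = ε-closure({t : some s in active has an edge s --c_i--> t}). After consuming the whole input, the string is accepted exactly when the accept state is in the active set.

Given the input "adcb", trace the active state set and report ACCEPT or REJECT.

initial (ε-close {0}): {0}
'a' @ 1: {1,2}
'd' @ 2: {3,4}
'c' @ 3: {5,6,8,10,12,14}
'b' @ 4: {7,11,13}  (accept∈set)
final: {7,11,13}; accept 7 in set

Answer: ACCEPT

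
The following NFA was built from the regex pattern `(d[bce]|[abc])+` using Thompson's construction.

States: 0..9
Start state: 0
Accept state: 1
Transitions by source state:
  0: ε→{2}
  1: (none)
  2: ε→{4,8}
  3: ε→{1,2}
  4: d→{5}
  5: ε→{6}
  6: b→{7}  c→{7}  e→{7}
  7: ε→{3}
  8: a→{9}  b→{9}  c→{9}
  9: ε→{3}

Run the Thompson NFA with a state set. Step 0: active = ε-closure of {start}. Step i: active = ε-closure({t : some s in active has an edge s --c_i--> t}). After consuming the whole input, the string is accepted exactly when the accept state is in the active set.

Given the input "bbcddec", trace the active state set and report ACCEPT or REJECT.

S₀ = ε-closure({0}) = {0,2,4,8}
'b' @ 1: {1,2,3,4,8,9}  (accept∈set)
'b' @ 2: {1,2,3,4,8,9}  (accept∈set)
'c' @ 3: {1,2,3,4,8,9}  (accept∈set)
'd' @ 4: {5,6}
'd' @ 5: {}  — dead — no transitions
rest 'ec' ignored (set empty)
after full input: {}  (accept=1 not in)

Answer: REJECT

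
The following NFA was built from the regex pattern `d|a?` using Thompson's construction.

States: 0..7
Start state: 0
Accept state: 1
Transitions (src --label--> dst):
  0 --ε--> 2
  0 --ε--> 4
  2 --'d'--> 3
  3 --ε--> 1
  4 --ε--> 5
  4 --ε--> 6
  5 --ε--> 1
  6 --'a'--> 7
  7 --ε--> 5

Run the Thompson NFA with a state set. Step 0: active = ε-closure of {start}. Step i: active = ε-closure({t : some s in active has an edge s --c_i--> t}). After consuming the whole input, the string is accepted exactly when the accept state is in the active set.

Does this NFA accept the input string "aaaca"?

initial (ε-close {0}): {0,1,2,4,5,6}
'a' @ 1: {1,5,7}  (accept∈set)
'a' @ 2: {}  — dead — no transitions
rest 'aca' ignored (set empty)
end set {} — state 1 not in

Answer: REJECT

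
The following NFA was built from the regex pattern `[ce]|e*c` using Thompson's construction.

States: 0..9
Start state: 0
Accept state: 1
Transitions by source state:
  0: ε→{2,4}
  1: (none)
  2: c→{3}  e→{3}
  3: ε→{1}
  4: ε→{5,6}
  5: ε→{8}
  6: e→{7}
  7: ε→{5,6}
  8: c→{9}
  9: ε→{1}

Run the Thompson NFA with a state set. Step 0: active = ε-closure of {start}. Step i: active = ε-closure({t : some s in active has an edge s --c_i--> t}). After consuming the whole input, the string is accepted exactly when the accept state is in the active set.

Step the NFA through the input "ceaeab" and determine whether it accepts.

Answer: REJECT

Trace:
initial (ε-close {0}): {0,2,4,5,6,8}
'c' @ 1: {1,3,9}  (accept∈set)
'e' @ 2: {}  — state set empty
rest 'aeab' ignored (set empty)
after full input: {}  (accept=1 not in)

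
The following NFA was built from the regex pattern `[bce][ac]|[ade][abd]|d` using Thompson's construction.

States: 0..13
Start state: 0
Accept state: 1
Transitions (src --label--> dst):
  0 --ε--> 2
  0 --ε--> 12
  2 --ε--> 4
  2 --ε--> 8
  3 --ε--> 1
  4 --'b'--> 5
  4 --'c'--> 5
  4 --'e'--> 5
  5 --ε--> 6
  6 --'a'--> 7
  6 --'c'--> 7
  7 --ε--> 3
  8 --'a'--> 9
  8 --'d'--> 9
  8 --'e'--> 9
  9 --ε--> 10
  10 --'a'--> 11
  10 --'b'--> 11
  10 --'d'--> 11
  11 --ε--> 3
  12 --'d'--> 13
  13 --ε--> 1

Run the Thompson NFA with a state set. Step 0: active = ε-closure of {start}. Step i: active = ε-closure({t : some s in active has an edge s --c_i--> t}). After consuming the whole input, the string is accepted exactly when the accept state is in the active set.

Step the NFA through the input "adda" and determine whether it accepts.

Answer: REJECT

Derivation:
initial (ε-close {0}): {0,2,4,8,12}
'a' @ 1: {9,10}
'd' @ 2: {1,3,11}  [accepting]
'd' @ 3: {}  — state set empty
rest 'a' ignored (set empty)
end set {} — state 1 not in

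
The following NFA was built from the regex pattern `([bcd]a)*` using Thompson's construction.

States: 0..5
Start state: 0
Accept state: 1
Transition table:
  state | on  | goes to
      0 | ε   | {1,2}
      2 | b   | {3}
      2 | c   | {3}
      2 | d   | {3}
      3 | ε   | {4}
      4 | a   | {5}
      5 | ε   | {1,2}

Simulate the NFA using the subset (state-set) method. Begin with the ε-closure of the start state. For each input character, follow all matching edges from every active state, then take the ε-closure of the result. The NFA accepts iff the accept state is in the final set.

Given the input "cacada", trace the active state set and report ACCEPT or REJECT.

initial (ε-close {0}): {0,1,2}
'c' @ 1: {3,4}
'a' @ 2: {1,2,5}  [accepting]
'c' @ 3: {3,4}
'a' @ 4: {1,2,5}  [accepting]
'd' @ 5: {3,4}
'a' @ 6: {1,2,5}  [accepting]
after full input: {1,2,5}  (accept=1 in)

Answer: ACCEPT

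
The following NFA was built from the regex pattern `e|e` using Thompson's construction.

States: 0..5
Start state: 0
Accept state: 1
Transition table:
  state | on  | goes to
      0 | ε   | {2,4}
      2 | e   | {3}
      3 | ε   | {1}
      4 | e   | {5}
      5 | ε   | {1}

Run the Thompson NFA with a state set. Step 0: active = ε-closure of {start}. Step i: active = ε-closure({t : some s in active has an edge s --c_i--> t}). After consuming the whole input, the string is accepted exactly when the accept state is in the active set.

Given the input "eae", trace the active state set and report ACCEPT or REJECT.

Answer: REJECT

Derivation:
initial (ε-close {0}): {0,2,4}
'e' @ 1: {1,3,5}  ✓accept
'a' @ 2: {}  — state set empty
rest 'e' ignored (set empty)
end set {} — state 1 not in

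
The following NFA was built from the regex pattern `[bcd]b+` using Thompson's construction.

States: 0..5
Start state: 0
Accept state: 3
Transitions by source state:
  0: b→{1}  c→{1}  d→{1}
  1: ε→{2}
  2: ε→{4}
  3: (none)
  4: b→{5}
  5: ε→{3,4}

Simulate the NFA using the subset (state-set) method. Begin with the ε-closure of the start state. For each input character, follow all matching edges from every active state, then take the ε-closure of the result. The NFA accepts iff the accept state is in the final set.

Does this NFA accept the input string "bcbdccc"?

Answer: REJECT

Trace:
S₀ = ε-closure({0}) = {0}
'b' @ 1: {1,2,4}
'c' @ 2: {}  — no active states
rest 'bdccc' ignored (set empty)
end set {} — state 3 not in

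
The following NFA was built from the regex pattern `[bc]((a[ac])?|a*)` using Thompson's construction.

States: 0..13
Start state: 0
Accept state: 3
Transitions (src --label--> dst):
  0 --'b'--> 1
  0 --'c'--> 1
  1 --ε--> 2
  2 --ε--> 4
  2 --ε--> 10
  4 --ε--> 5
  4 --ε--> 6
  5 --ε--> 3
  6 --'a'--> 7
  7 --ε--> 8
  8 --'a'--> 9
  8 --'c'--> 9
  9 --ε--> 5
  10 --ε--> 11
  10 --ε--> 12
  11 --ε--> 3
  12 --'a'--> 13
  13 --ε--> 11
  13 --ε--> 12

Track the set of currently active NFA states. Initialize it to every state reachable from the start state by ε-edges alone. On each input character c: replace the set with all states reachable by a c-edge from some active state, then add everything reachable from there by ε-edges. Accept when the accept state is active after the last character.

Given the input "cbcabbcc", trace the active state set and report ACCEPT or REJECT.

initial (ε-close {0}): {0}
'c' @ 1: {1,2,3,4,5,6,10,11,12}  [accepting]
'b' @ 2: {}  — no active states
rest 'cabbcc' ignored (set empty)
after full input: {}  (accept=3 not in)

Answer: REJECT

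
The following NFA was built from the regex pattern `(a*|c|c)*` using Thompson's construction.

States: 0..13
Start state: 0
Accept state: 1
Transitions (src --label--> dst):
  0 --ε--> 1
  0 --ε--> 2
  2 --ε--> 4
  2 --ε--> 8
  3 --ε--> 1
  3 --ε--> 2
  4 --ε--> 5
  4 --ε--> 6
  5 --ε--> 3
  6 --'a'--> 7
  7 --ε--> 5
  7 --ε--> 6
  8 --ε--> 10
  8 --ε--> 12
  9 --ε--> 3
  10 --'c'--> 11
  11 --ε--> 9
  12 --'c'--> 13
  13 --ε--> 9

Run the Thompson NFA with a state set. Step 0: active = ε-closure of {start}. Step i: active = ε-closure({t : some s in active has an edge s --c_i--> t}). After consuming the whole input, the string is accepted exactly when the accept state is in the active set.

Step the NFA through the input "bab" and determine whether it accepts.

S₀ = ε-closure({0}) = {0,1,2,3,4,5,6,8,10,12}
'b' @ 1: {}  — no active states
rest 'ab' ignored (set empty)
final: {}; accept 1 not in set

Answer: REJECT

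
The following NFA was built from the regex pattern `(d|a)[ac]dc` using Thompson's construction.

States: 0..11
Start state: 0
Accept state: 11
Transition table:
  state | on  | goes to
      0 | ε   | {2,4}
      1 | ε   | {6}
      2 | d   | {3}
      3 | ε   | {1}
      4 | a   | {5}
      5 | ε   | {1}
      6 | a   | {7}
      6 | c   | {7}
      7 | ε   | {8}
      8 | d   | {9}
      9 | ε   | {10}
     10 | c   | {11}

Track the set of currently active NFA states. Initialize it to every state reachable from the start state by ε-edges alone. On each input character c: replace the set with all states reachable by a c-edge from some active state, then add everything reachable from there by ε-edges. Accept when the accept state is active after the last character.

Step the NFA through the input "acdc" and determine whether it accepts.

S₀ = ε-closure({0}) = {0,2,4}
'a' @ 1: {1,5,6}
'c' @ 2: {7,8}
'd' @ 3: {9,10}
'c' @ 4: {11}  (accept∈set)
after full input: {11}  (accept=11 in)

Answer: ACCEPT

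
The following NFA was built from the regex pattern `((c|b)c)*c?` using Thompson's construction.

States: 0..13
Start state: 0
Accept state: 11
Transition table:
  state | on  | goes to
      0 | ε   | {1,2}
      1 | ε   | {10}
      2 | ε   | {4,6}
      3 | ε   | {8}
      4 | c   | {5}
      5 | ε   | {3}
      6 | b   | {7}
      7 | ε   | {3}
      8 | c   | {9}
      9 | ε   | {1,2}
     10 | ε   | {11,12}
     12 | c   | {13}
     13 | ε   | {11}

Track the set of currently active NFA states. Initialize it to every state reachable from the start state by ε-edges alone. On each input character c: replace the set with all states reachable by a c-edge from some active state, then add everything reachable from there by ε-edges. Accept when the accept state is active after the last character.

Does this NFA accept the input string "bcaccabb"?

start: ε-closure({0}) = {0,1,2,4,6,10,11,12}
'b' @ 1: {3,7,8}
'c' @ 2: {1,2,4,6,9,10,11,12}  [accepting]
'a' @ 3: {}  — dead — no transitions
rest 'ccabb' ignored (set empty)
final: {}; accept 11 not in set

Answer: REJECT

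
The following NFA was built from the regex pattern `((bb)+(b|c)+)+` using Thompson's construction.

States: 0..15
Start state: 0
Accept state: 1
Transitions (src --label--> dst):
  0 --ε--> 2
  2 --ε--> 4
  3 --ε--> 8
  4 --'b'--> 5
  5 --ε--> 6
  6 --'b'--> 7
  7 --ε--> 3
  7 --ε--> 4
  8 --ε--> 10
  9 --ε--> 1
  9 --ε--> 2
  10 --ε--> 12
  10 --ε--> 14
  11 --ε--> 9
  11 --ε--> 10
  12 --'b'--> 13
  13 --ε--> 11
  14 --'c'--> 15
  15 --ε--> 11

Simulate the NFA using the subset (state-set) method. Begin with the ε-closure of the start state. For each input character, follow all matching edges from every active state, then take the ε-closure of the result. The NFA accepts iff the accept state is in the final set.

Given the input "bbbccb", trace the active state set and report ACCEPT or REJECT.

start: ε-closure({0}) = {0,2,4}
'b' @ 1: {5,6}
'b' @ 2: {3,4,7,8,10,12,14}
'b' @ 3: {1,2,4,5,6,9,10,11,12,13,14}  ✓accept
'c' @ 4: {1,2,4,9,10,11,12,14,15}  ✓accept
'c' @ 5: {1,2,4,9,10,11,12,14,15}  ✓accept
'b' @ 6: {1,2,4,5,6,9,10,11,12,13,14}  ✓accept
end set {1,2,4,5,6,9,10,11,12,13,14} — state 1 in

Answer: ACCEPT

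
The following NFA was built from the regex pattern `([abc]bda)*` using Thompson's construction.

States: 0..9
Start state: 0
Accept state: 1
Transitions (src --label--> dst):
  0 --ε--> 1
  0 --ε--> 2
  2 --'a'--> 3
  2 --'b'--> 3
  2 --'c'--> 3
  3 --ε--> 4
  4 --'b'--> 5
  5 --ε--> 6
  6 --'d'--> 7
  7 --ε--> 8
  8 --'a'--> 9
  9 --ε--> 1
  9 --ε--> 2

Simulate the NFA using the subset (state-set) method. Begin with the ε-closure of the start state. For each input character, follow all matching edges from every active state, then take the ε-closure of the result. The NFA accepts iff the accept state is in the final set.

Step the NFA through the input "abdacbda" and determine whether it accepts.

initial (ε-close {0}): {0,1,2}
'a' @ 1: {3,4}
'b' @ 2: {5,6}
'd' @ 3: {7,8}
'a' @ 4: {1,2,9}  (accept∈set)
'c' @ 5: {3,4}
'b' @ 6: {5,6}
'd' @ 7: {7,8}
'a' @ 8: {1,2,9}  (accept∈set)
final: {1,2,9}; accept 1 in set

Answer: ACCEPT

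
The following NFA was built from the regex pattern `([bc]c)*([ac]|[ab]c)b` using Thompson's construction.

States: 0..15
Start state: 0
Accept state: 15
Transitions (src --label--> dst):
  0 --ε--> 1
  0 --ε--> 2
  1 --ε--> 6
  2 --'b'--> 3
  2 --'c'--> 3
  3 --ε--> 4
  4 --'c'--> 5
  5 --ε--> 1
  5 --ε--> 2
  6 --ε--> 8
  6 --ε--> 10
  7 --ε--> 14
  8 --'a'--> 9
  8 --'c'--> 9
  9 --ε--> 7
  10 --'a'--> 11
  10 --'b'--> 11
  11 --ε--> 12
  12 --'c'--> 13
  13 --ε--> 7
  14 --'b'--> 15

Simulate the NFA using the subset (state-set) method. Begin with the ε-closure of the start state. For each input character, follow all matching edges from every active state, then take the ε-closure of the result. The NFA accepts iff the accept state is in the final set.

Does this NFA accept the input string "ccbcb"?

Answer: ACCEPT

Steps:
start: ε-closure({0}) = {0,1,2,6,8,10}
'c' @ 1: {3,4,7,9,14}
'c' @ 2: {1,2,5,6,8,10}
'b' @ 3: {3,4,11,12}
'c' @ 4: {1,2,5,6,7,8,10,13,14}
'b' @ 5: {3,4,11,12,15}  (accept∈set)
final: {3,4,11,12,15}; accept 15 in set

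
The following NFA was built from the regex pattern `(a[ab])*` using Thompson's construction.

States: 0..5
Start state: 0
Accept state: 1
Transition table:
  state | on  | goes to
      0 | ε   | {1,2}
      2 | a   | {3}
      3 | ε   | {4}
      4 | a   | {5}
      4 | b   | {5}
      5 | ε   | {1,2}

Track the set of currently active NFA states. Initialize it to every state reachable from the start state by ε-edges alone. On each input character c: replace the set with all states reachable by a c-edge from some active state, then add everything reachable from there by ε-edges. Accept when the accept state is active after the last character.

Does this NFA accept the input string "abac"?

start: ε-closure({0}) = {0,1,2}
'a' @ 1: {3,4}
'b' @ 2: {1,2,5}  ✓accept
'a' @ 3: {3,4}
'c' @ 4: {}  — no active states
final: {}; accept 1 not in set

Answer: REJECT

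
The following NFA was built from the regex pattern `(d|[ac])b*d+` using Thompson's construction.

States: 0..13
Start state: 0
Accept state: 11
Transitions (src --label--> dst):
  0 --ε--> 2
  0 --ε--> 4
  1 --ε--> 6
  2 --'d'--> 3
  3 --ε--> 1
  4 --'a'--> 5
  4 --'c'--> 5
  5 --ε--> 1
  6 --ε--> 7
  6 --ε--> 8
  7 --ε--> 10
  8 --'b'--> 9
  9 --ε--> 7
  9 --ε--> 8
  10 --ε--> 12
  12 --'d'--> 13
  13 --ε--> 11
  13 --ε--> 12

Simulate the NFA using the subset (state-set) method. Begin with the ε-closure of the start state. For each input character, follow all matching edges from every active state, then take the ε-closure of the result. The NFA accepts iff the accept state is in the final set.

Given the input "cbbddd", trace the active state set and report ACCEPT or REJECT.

Answer: ACCEPT

Trace:
S₀ = ε-closure({0}) = {0,2,4}
'c' @ 1: {1,5,6,7,8,10,12}
'b' @ 2: {7,8,9,10,12}
'b' @ 3: {7,8,9,10,12}
'd' @ 4: {11,12,13}  [accepting]
'd' @ 5: {11,12,13}  [accepting]
'd' @ 6: {11,12,13}  [accepting]
end set {11,12,13} — state 11 in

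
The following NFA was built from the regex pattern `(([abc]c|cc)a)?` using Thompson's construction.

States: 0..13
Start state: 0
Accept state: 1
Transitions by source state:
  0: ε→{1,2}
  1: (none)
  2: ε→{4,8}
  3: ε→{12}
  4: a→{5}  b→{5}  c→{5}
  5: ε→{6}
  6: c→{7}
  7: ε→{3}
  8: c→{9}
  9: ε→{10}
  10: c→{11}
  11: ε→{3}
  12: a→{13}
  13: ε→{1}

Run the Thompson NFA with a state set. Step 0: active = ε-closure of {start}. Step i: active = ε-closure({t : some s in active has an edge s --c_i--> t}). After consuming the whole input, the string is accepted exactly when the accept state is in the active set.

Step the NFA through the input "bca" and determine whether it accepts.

start: ε-closure({0}) = {0,1,2,4,8}
'b' @ 1: {5,6}
'c' @ 2: {3,7,12}
'a' @ 3: {1,13}  ✓accept
after full input: {1,13}  (accept=1 in)

Answer: ACCEPT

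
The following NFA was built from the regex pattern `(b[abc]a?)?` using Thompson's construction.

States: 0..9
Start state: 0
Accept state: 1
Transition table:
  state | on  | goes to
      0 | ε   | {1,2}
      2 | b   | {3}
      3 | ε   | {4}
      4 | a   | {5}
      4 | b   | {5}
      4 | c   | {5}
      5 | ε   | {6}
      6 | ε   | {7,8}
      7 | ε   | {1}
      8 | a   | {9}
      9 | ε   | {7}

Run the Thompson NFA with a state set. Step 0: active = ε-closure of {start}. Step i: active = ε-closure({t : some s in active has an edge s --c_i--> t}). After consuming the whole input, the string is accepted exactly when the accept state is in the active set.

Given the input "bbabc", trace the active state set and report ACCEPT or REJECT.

Answer: REJECT

Derivation:
initial (ε-close {0}): {0,1,2}
'b' @ 1: {3,4}
'b' @ 2: {1,5,6,7,8}  (accept∈set)
'a' @ 3: {1,7,9}  (accept∈set)
'b' @ 4: {}  — state set empty
rest 'c' ignored (set empty)
after full input: {}  (accept=1 not in)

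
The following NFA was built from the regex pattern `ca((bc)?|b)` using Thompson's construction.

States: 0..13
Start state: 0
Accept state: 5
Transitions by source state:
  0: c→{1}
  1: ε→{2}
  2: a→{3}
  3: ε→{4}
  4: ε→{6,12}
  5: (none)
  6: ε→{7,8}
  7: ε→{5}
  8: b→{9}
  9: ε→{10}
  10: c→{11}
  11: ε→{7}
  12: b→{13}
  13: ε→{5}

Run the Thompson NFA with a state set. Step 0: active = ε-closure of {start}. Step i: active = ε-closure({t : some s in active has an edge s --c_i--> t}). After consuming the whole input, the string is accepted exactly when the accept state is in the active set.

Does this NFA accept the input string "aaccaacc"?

start: ε-closure({0}) = {0}
'a' @ 1: {}  — no active states
rest 'accaacc' ignored (set empty)
after full input: {}  (accept=5 not in)

Answer: REJECT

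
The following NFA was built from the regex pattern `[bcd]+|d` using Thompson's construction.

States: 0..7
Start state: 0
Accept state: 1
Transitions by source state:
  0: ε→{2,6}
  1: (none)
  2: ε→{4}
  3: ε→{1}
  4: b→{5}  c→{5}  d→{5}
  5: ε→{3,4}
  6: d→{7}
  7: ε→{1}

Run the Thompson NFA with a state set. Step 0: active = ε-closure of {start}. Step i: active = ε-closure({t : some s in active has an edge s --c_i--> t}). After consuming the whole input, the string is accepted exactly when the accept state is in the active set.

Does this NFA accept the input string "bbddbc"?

start: ε-closure({0}) = {0,2,4,6}
'b' @ 1: {1,3,4,5}  (accept∈set)
'b' @ 2: {1,3,4,5}  (accept∈set)
'd' @ 3: {1,3,4,5}  (accept∈set)
'd' @ 4: {1,3,4,5}  (accept∈set)
'b' @ 5: {1,3,4,5}  (accept∈set)
'c' @ 6: {1,3,4,5}  (accept∈set)
end set {1,3,4,5} — state 1 in

Answer: ACCEPT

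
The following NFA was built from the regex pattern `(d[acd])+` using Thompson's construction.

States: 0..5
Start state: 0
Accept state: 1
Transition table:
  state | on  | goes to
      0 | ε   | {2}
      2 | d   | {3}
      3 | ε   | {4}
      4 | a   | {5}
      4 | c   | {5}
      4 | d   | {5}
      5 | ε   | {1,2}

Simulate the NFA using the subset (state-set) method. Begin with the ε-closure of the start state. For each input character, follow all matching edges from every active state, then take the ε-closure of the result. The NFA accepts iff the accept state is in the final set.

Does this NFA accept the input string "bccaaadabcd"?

start: ε-closure({0}) = {0,2}
'b' @ 1: {}  — no active states
rest 'ccaaadabcd' ignored (set empty)
after full input: {}  (accept=1 not in)

Answer: REJECT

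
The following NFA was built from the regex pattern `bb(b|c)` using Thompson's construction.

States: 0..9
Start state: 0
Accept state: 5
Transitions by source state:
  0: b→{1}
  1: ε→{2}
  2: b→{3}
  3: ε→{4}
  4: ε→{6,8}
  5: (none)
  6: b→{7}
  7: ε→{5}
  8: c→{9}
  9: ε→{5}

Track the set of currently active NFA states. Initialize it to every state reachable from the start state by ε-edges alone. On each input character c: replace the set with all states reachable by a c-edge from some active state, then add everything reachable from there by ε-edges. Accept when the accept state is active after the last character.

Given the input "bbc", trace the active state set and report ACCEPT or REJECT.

Answer: ACCEPT

Trace:
initial (ε-close {0}): {0}
'b' @ 1: {1,2}
'b' @ 2: {3,4,6,8}
'c' @ 3: {5,9}  [accepting]
final: {5,9}; accept 5 in set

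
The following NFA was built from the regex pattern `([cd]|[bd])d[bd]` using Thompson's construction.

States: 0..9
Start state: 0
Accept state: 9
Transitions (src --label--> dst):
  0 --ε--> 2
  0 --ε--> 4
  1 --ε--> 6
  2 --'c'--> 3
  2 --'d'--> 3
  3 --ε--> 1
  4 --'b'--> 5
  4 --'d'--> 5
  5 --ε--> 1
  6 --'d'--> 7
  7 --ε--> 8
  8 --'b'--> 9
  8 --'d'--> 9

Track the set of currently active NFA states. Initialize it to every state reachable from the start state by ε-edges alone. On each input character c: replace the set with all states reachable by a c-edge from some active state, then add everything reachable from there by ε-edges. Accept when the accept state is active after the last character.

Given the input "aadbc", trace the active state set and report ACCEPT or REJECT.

Answer: REJECT

Steps:
start: ε-closure({0}) = {0,2,4}
'a' @ 1: {}  — dead — no transitions
rest 'adbc' ignored (set empty)
end set {} — state 9 not in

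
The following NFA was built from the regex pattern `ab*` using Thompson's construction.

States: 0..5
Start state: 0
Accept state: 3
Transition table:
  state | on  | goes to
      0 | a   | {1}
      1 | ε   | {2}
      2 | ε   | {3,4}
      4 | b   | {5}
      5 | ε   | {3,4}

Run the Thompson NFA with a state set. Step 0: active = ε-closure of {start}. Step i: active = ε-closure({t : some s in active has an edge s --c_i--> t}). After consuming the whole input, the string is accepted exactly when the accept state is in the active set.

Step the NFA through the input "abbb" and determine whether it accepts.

Answer: ACCEPT

Derivation:
start: ε-closure({0}) = {0}
'a' @ 1: {1,2,3,4}  (accept∈set)
'b' @ 2: {3,4,5}  (accept∈set)
'b' @ 3: {3,4,5}  (accept∈set)
'b' @ 4: {3,4,5}  (accept∈set)
after full input: {3,4,5}  (accept=3 in)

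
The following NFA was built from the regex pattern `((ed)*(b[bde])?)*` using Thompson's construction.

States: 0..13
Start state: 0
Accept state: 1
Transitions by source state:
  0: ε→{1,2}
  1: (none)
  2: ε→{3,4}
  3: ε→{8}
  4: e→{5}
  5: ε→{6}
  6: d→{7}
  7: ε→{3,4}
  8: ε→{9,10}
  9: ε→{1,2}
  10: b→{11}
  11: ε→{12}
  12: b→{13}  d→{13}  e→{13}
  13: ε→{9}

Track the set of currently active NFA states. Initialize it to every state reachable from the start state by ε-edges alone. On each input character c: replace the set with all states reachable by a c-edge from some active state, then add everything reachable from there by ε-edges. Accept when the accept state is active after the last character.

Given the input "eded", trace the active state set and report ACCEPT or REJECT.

Answer: ACCEPT

Steps:
S₀ = ε-closure({0}) = {0,1,2,3,4,8,9,10}
'e' @ 1: {5,6}
'd' @ 2: {1,2,3,4,7,8,9,10}  [accepting]
'e' @ 3: {5,6}
'd' @ 4: {1,2,3,4,7,8,9,10}  [accepting]
end set {1,2,3,4,7,8,9,10} — state 1 in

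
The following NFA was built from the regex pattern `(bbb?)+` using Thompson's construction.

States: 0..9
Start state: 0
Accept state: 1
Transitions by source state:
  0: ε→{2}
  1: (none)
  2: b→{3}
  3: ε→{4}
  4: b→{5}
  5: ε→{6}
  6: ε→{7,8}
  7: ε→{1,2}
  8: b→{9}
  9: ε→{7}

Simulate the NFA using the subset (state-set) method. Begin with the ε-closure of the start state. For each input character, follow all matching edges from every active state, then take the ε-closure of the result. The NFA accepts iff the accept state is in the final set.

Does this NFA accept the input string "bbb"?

start: ε-closure({0}) = {0,2}
'b' @ 1: {3,4}
'b' @ 2: {1,2,5,6,7,8}  [accepting]
'b' @ 3: {1,2,3,4,7,9}  [accepting]
end set {1,2,3,4,7,9} — state 1 in

Answer: ACCEPT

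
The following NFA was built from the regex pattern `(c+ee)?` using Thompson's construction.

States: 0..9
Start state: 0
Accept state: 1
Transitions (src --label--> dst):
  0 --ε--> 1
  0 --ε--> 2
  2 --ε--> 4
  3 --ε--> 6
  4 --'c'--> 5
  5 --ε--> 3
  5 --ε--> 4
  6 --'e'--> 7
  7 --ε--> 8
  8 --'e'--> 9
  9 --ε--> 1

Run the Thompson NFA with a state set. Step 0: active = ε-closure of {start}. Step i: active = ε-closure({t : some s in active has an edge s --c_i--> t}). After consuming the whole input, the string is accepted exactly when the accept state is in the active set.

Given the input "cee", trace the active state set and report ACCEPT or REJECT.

start: ε-closure({0}) = {0,1,2,4}
'c' @ 1: {3,4,5,6}
'e' @ 2: {7,8}
'e' @ 3: {1,9}  [accepting]
final: {1,9}; accept 1 in set

Answer: ACCEPT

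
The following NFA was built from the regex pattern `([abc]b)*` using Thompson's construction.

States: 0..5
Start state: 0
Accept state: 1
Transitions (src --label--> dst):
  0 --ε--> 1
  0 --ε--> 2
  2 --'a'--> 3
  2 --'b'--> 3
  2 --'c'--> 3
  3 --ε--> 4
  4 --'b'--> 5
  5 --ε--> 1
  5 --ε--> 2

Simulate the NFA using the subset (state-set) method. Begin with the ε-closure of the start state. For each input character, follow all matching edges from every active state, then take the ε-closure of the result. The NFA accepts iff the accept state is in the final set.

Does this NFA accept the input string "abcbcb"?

start: ε-closure({0}) = {0,1,2}
'a' @ 1: {3,4}
'b' @ 2: {1,2,5}  [accepting]
'c' @ 3: {3,4}
'b' @ 4: {1,2,5}  [accepting]
'c' @ 5: {3,4}
'b' @ 6: {1,2,5}  [accepting]
final: {1,2,5}; accept 1 in set

Answer: ACCEPT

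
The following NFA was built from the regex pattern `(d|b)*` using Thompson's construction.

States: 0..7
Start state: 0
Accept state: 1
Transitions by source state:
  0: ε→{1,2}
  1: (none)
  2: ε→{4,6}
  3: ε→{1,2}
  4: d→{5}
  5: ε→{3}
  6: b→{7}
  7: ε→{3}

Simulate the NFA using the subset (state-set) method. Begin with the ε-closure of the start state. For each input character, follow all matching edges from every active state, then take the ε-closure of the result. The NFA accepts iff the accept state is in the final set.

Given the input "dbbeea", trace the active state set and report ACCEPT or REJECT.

initial (ε-close {0}): {0,1,2,4,6}
'd' @ 1: {1,2,3,4,5,6}  (accept∈set)
'b' @ 2: {1,2,3,4,6,7}  (accept∈set)
'b' @ 3: {1,2,3,4,6,7}  (accept∈set)
'e' @ 4: {}  — dead — no transitions
rest 'ea' ignored (set empty)
final: {}; accept 1 not in set

Answer: REJECT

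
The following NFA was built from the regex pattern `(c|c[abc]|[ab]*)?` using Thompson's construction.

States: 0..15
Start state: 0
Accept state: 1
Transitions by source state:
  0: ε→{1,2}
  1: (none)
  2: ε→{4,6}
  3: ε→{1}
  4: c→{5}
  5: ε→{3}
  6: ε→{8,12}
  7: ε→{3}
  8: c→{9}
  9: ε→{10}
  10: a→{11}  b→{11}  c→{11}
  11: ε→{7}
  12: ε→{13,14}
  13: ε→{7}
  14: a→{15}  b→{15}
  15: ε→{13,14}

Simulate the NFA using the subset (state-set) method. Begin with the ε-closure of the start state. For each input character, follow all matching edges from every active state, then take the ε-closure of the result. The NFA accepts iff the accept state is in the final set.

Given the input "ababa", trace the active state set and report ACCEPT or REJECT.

S₀ = ε-closure({0}) = {0,1,2,3,4,6,7,8,12,13,14}
'a' @ 1: {1,3,7,13,14,15}  [accepting]
'b' @ 2: {1,3,7,13,14,15}  [accepting]
'a' @ 3: {1,3,7,13,14,15}  [accepting]
'b' @ 4: {1,3,7,13,14,15}  [accepting]
'a' @ 5: {1,3,7,13,14,15}  [accepting]
end set {1,3,7,13,14,15} — state 1 in

Answer: ACCEPT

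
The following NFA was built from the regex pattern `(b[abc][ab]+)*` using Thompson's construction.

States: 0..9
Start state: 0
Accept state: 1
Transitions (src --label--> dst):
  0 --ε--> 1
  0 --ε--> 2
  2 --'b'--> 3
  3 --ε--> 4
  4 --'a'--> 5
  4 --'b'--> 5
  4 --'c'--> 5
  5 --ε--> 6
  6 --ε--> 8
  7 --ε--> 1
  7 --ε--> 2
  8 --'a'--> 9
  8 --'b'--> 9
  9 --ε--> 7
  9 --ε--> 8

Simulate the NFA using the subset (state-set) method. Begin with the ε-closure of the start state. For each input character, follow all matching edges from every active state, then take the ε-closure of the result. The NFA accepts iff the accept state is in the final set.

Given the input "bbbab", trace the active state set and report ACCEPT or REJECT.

start: ε-closure({0}) = {0,1,2}
'b' @ 1: {3,4}
'b' @ 2: {5,6,8}
'b' @ 3: {1,2,7,8,9}  ✓accept
'a' @ 4: {1,2,7,8,9}  ✓accept
'b' @ 5: {1,2,3,4,7,8,9}  ✓accept
final: {1,2,3,4,7,8,9}; accept 1 in set

Answer: ACCEPT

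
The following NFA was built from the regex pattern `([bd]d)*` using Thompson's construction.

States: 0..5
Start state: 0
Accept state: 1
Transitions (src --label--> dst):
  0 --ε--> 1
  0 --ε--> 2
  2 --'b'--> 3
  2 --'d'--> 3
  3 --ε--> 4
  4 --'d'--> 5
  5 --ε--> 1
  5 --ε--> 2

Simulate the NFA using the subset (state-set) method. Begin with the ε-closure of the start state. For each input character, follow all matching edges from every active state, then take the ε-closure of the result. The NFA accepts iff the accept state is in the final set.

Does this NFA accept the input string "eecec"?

start: ε-closure({0}) = {0,1,2}
'e' @ 1: {}  — state set empty
rest 'ecec' ignored (set empty)
after full input: {}  (accept=1 not in)

Answer: REJECT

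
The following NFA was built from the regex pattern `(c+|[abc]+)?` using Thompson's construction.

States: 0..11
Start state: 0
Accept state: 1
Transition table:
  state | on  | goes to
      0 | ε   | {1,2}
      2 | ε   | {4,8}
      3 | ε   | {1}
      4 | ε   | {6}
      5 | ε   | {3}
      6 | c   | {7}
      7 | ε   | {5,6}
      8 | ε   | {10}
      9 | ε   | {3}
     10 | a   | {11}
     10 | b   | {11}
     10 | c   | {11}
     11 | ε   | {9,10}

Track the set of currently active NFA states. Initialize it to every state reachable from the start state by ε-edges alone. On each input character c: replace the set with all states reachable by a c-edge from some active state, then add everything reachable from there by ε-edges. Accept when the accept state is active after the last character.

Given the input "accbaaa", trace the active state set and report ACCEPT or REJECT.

Answer: ACCEPT

Trace:
initial (ε-close {0}): {0,1,2,4,6,8,10}
'a' @ 1: {1,3,9,10,11}  [accepting]
'c' @ 2: {1,3,9,10,11}  [accepting]
'c' @ 3: {1,3,9,10,11}  [accepting]
'b' @ 4: {1,3,9,10,11}  [accepting]
'a' @ 5: {1,3,9,10,11}  [accepting]
'a' @ 6: {1,3,9,10,11}  [accepting]
'a' @ 7: {1,3,9,10,11}  [accepting]
final: {1,3,9,10,11}; accept 1 in set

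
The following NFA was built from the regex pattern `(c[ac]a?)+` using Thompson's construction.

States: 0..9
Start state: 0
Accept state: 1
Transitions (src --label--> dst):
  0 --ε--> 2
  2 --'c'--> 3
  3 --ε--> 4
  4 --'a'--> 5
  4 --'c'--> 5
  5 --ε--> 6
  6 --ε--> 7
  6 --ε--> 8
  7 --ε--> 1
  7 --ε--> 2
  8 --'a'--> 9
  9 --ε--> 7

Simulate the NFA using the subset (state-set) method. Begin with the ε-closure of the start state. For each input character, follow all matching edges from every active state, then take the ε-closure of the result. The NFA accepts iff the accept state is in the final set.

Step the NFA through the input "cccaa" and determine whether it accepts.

Answer: ACCEPT

Derivation:
initial (ε-close {0}): {0,2}
'c' @ 1: {3,4}
'c' @ 2: {1,2,5,6,7,8}  ✓accept
'c' @ 3: {3,4}
'a' @ 4: {1,2,5,6,7,8}  ✓accept
'a' @ 5: {1,2,7,9}  ✓accept
end set {1,2,7,9} — state 1 in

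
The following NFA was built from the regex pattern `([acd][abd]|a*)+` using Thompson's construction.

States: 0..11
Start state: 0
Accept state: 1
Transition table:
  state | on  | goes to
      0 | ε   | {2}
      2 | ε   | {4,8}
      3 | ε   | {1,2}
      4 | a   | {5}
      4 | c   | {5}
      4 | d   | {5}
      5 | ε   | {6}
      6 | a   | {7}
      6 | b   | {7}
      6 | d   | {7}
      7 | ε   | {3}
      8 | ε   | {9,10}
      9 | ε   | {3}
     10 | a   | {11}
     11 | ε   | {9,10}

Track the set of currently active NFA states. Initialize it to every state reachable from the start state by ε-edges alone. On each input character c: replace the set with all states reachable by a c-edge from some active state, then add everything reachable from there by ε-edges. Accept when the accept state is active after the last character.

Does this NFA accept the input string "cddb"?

S₀ = ε-closure({0}) = {0,1,2,3,4,8,9,10}
'c' @ 1: {5,6}
'd' @ 2: {1,2,3,4,7,8,9,10}  (accept∈set)
'd' @ 3: {5,6}
'b' @ 4: {1,2,3,4,7,8,9,10}  (accept∈set)
after full input: {1,2,3,4,7,8,9,10}  (accept=1 in)

Answer: ACCEPT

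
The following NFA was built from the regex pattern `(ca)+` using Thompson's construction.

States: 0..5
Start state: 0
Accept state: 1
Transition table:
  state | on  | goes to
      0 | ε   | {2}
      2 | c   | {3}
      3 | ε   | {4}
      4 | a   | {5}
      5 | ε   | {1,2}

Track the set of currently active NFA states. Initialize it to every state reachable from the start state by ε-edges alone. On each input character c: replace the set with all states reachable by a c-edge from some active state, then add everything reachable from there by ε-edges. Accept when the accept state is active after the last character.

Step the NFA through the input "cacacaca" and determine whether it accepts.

Answer: ACCEPT

Derivation:
start: ε-closure({0}) = {0,2}
'c' @ 1: {3,4}
'a' @ 2: {1,2,5}  ✓accept
'c' @ 3: {3,4}
'a' @ 4: {1,2,5}  ✓accept
'c' @ 5: {3,4}
'a' @ 6: {1,2,5}  ✓accept
'c' @ 7: {3,4}
'a' @ 8: {1,2,5}  ✓accept
after full input: {1,2,5}  (accept=1 in)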